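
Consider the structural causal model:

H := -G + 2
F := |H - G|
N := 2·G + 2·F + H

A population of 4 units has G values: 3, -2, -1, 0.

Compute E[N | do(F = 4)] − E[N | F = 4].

-1

Under do(F=4), F's equation is replaced by F=4 for every unit. Per-unit N: 13, 8, 9, 10. Mean = 10.
E[N|F=4] averages over only the 2 units with F=4 (G = 3, -1): N = 13, 9, mean 11.
Difference = 10 − 11 = -1.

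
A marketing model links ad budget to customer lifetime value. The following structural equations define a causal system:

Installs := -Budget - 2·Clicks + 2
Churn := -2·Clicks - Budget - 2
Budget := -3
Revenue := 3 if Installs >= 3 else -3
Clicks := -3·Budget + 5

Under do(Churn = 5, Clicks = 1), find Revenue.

3

The joint intervention fixes Churn = 5, Clicks = 1, removing each variable's own equation.
Installs = -Budget - 2·Clicks + 2  [with Budget=-3, Clicks=1]  = 3
Revenue = 3 if Installs >= 3 else -3  [with Installs=3]  = 3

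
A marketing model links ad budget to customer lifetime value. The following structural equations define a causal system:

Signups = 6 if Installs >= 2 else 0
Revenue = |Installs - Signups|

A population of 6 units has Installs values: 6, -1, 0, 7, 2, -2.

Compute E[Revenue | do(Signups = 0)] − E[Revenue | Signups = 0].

2

Every unit gets Signups=0 under the intervention. Revenue values become 6, 1, 0, 7, 2, 2; E[Revenue|do(Signups=0)] = 3.
E[Revenue|Signups=0] averages over only the 3 units with Signups=0 (Installs = -1, 0, -2): Revenue = 1, 0, 2, mean 1.
Difference = 3 − 1 = 2.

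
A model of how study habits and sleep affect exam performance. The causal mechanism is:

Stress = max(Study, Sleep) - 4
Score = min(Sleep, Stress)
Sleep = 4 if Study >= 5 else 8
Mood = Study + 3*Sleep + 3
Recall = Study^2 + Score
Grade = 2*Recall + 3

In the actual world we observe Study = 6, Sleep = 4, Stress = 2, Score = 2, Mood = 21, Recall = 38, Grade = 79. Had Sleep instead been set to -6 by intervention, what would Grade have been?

63

Under do(Sleep=-6), the mechanism Sleep = 4 if Study >= 5 else 8 is discarded; Sleep is fixed at -6.
Stress = max(Study, Sleep) - 4  [with Study=6, Sleep=-6]  = 2
Score = min(Sleep, Stress)  [with Sleep=-6, Stress=2]  = -6
Recall = Study^2 + Score  [with Study=6, Score=-6]  = 30
Grade = 2*Recall + 3  [with Recall=30]  = 63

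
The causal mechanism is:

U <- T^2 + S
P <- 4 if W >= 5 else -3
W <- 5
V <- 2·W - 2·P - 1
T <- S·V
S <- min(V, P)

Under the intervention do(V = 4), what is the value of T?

16

do(V=4) replaces the equation V <- 2·W - 2·P - 1 with the constant V = 4.
P = 4 if W >= 5 else -3  [with W=5]  = 4
S = min(V, P)  [with V=4, P=4]  = 4
T = S·V  [with S=4, V=4]  = 16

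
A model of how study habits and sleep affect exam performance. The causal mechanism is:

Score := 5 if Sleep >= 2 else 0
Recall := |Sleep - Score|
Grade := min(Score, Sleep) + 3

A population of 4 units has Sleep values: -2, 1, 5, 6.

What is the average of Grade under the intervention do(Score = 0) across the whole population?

Every unit gets Score=0 under the intervention. Grade values become 1, 3, 3, 3; E[Grade|do(Score=0)] = 2.5.

2.5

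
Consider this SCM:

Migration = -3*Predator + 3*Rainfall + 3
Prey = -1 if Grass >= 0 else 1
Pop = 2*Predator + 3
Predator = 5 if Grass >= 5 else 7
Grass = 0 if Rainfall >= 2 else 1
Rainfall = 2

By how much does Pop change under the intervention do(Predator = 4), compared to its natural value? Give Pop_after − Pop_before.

-6

Under do(Predator=4), the mechanism Predator = 5 if Grass >= 5 else 7 is discarded; Predator is fixed at 4.
Pop = 2*Predator + 3  [with Predator=4]  = 11
Without intervention: Grass = 0 if Rainfall >= 2 else 1  [with Rainfall=2]  = 0; Predator = 5 if Grass >= 5 else 7  [with Grass=0]  = 7; Pop = 2*Predator + 3  [with Predator=7]  = 17.
Change = 11 − 17 = -6.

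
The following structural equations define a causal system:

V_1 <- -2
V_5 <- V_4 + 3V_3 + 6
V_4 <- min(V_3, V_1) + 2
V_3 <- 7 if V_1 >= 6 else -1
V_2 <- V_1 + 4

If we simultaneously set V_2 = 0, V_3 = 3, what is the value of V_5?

Under do(V_2 = 0, V_3 = 3), each intervened variable's structural equation is replaced by its fixed value.
V_4 = min(V_3, V_1) + 2  [with V_3=3, V_1=-2]  = 0
V_5 = V_4 + 3V_3 + 6  [with V_4=0, V_3=3]  = 15

15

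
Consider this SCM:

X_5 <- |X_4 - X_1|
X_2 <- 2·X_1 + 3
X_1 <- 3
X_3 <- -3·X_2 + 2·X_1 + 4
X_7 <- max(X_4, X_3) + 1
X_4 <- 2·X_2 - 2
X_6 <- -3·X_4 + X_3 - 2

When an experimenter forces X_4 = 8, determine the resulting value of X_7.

9

The intervention breaks the incoming arrows to X_4: X_4 <- 2·X_2 - 2 no longer applies, and X_4 = 8.
X_2 = 2·X_1 + 3  [with X_1=3]  = 9
X_3 = -3·X_2 + 2·X_1 + 4  [with X_2=9, X_1=3]  = -17
X_7 = max(X_4, X_3) + 1  [with X_4=8, X_3=-17]  = 9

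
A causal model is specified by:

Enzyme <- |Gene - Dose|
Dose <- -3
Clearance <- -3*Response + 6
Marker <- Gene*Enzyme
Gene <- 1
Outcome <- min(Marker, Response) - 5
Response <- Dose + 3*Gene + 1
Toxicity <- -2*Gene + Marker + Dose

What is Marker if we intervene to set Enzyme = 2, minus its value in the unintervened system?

-2

The intervention breaks the incoming arrows to Enzyme: Enzyme <- |Gene - Dose| no longer applies, and Enzyme = 2.
Marker = Gene*Enzyme  [with Gene=1, Enzyme=2]  = 2
Without intervention: Enzyme = |Gene - Dose|  [with Gene=1, Dose=-3]  = 4; Marker = Gene*Enzyme  [with Gene=1, Enzyme=4]  = 4.
Change = 2 − 4 = -2.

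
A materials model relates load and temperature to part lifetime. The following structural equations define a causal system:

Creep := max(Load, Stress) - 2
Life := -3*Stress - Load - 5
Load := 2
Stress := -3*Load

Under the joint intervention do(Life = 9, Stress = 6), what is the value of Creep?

Setting Life = 9, Stress = 6 by intervention discards those variables' equations.
Creep = max(Load, Stress) - 2  [with Load=2, Stress=6]  = 4

4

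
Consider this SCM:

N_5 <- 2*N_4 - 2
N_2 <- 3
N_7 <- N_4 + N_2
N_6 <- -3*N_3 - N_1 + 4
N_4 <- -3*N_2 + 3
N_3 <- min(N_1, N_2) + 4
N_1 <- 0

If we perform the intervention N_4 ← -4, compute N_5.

-10

Intervening sets N_4 = -4 and removes its equation (N_4 <- -3*N_2 + 3).
N_5 = 2*N_4 - 2  [with N_4=-4]  = -10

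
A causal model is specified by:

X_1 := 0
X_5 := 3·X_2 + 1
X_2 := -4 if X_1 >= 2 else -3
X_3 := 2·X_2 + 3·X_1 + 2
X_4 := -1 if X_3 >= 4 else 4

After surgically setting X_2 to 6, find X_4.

Under do(X_2=6), the mechanism X_2 := -4 if X_1 >= 2 else -3 is discarded; X_2 is fixed at 6.
X_3 = 2·X_2 + 3·X_1 + 2  [with X_2=6, X_1=0]  = 14
X_4 = -1 if X_3 >= 4 else 4  [with X_3=14]  = -1

-1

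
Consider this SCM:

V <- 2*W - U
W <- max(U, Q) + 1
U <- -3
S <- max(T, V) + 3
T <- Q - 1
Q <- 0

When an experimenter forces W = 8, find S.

22

The intervention breaks the incoming arrows to W: W <- max(U, Q) + 1 no longer applies, and W = 8.
V = 2*W - U  [with W=8, U=-3]  = 19
T = Q - 1  [with Q=0]  = -1
S = max(T, V) + 3  [with T=-1, V=19]  = 22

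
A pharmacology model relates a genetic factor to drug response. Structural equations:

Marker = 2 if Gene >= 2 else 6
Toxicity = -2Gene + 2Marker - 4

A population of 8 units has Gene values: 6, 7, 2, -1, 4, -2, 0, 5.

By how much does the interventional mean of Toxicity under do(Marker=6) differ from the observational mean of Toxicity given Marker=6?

do(Marker=6) breaks Marker's dependence on Gene. With Marker=6 fixed, Toxicity across the units is -4, -6, 4, 10, 0, 12, 8, -2, mean 2.75.
Conditioning on Marker=6 selects the 3 unit(s) with Gene ∈ {-1, -2, 0}. Their Toxicity values: 10, 12, 8. Mean = 10.
Difference = 2.75 − 10 = -7.25.

-7.25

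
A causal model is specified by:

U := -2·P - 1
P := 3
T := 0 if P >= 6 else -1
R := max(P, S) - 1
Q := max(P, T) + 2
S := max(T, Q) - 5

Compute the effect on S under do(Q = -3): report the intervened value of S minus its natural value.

The intervention breaks the incoming arrows to Q: Q := max(P, T) + 2 no longer applies, and Q = -3.
T = 0 if P >= 6 else -1  [with P=3]  = -1
S = max(T, Q) - 5  [with T=-1, Q=-3]  = -6
Without intervention: T = 0 if P >= 6 else -1  [with P=3]  = -1; Q = max(P, T) + 2  [with P=3, T=-1]  = 5; S = max(T, Q) - 5  [with T=-1, Q=5]  = 0.
Change = -6 − 0 = -6.

-6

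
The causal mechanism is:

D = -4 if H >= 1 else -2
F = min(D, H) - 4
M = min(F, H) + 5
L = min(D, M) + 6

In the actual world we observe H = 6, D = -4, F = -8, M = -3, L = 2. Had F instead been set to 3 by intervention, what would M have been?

8

The intervention breaks the incoming arrows to F: F = min(D, H) - 4 no longer applies, and F = 3.
M = min(F, H) + 5  [with F=3, H=6]  = 8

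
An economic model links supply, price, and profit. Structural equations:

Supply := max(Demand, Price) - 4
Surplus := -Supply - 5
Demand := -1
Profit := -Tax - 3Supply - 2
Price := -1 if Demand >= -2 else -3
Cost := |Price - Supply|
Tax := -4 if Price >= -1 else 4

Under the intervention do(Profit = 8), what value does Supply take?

-5

do(Profit=8) replaces the equation Profit := -Tax - 3Supply - 2 with the constant Profit = 8.
Supply is not downstream of the intervention, so its value is determined by the original equations.
Price = -1 if Demand >= -2 else -3  [with Demand=-1]  = -1
Supply = max(Demand, Price) - 4  [with Demand=-1, Price=-1]  = -5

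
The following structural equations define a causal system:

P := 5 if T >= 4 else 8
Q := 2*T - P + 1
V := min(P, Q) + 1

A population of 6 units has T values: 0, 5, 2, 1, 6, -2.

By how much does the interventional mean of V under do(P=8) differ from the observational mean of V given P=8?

3.5

The intervention sets P=8 in all 6 units regardless of T. Recomputing V per unit gives -6, 4, -2, -4, 6, -10; average -2.
E[V|P=8] averages over only the 4 units with P=8 (T = 0, 2, 1, -2): V = -6, -2, -4, -10, mean -5.5.
Difference = -2 − (-5.5) = 3.5.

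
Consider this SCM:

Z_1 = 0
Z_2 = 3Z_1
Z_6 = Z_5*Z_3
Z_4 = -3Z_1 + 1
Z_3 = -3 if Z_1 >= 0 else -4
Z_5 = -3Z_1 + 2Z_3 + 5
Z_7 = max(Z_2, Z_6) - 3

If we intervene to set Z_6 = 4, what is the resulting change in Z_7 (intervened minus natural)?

1

Intervening sets Z_6 = 4 and removes its equation (Z_6 = Z_5*Z_3).
Z_2 = 3Z_1  [with Z_1=0]  = 0
Z_7 = max(Z_2, Z_6) - 3  [with Z_2=0, Z_6=4]  = 1
Without intervention: Z_2 = 3Z_1  [with Z_1=0]  = 0; Z_3 = -3 if Z_1 >= 0 else -4  [with Z_1=0]  = -3; Z_5 = -3Z_1 + 2Z_3 + 5  [with Z_1=0, Z_3=-3]  = -1; Z_6 = Z_5*Z_3  [with Z_5=-1, Z_3=-3]  = 3; Z_7 = max(Z_2, Z_6) - 3  [with Z_2=0, Z_6=3]  = 0.
Change = 1 − 0 = 1.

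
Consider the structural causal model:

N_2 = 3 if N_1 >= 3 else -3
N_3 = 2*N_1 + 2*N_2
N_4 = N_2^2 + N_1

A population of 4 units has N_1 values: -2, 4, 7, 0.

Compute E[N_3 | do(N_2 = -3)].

The intervention sets N_2=-3 in all 4 units regardless of N_1. Recomputing N_3 per unit gives -10, 2, 8, -6; average -1.5.

-1.5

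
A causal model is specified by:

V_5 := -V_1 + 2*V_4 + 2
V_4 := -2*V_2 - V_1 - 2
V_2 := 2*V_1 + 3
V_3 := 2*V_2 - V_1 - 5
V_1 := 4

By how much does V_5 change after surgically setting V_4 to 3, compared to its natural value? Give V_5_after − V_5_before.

62

Intervening sets V_4 = 3 and removes its equation (V_4 := -2*V_2 - V_1 - 2).
V_5 = -V_1 + 2*V_4 + 2  [with V_1=4, V_4=3]  = 4
Without intervention: V_2 = 2*V_1 + 3  [with V_1=4]  = 11; V_4 = -2*V_2 - V_1 - 2  [with V_2=11, V_1=4]  = -28; V_5 = -V_1 + 2*V_4 + 2  [with V_1=4, V_4=-28]  = -58.
Change = 4 − (-58) = 62.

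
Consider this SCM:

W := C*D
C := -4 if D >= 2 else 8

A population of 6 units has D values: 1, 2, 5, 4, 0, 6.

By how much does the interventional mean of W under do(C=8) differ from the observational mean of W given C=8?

Under do(C=8), C's equation is replaced by C=8 for every unit. Per-unit W: 8, 16, 40, 32, 0, 48. Mean = 24.
Observing C=8 restricts to units where C's equation naturally yields 8: D ∈ {1, 0}. In that subpopulation W = 8, 0, mean 4.
Difference = 24 − 4 = 20.

20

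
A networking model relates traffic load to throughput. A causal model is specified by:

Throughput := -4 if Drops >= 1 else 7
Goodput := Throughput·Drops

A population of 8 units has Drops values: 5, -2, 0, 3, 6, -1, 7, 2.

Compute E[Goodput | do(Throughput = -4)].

-10

The intervention sets Throughput=-4 in all 8 units regardless of Drops. Recomputing Goodput per unit gives -20, 8, 0, -12, -24, 4, -28, -8; average -10.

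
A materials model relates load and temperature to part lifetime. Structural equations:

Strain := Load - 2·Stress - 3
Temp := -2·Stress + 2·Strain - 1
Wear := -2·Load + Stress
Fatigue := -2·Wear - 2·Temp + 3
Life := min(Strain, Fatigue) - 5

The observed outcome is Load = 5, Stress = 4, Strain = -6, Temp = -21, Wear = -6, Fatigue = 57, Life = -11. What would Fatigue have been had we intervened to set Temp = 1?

13

Under do(Temp=1), the mechanism Temp := -2·Stress + 2·Strain - 1 is discarded; Temp is fixed at 1.
Wear = -2·Load + Stress  [with Load=5, Stress=4]  = -6
Fatigue = -2·Wear - 2·Temp + 3  [with Wear=-6, Temp=1]  = 13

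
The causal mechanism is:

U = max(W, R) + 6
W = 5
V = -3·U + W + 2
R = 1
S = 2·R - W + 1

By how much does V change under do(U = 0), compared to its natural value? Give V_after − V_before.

33

Intervening sets U = 0 and removes its equation (U = max(W, R) + 6).
V = -3·U + W + 2  [with U=0, W=5]  = 7
Without intervention: U = max(W, R) + 6  [with W=5, R=1]  = 11; V = -3·U + W + 2  [with U=11, W=5]  = -26.
Change = 7 − (-26) = 33.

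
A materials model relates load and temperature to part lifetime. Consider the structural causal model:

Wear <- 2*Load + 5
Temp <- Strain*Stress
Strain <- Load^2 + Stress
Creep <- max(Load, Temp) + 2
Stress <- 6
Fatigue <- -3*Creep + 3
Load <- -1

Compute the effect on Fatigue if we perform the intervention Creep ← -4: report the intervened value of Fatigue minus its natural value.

Under do(Creep=-4), the mechanism Creep <- max(Load, Temp) + 2 is discarded; Creep is fixed at -4.
Fatigue = -3*Creep + 3  [with Creep=-4]  = 15
Without intervention: Strain = Load^2 + Stress  [with Load=-1, Stress=6]  = 7; Temp = Strain*Stress  [with Strain=7, Stress=6]  = 42; Creep = max(Load, Temp) + 2  [with Load=-1, Temp=42]  = 44; Fatigue = -3*Creep + 3  [with Creep=44]  = -129.
Change = 15 − (-129) = 144.

144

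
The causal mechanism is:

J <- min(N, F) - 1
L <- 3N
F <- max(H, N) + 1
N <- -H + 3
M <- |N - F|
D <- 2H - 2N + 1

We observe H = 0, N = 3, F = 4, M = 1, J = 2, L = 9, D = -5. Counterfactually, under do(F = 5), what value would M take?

The intervention breaks the incoming arrows to F: F <- max(H, N) + 1 no longer applies, and F = 5.
N = -H + 3  [with H=0]  = 3
M = |N - F|  [with N=3, F=5]  = 2

2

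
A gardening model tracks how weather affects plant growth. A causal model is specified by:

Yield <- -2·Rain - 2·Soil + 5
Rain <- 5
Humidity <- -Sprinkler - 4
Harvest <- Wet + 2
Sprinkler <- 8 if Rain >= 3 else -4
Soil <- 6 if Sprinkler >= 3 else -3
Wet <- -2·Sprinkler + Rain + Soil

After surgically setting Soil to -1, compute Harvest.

The intervention breaks the incoming arrows to Soil: Soil <- 6 if Sprinkler >= 3 else -3 no longer applies, and Soil = -1.
Sprinkler = 8 if Rain >= 3 else -4  [with Rain=5]  = 8
Wet = -2·Sprinkler + Rain + Soil  [with Sprinkler=8, Rain=5, Soil=-1]  = -12
Harvest = Wet + 2  [with Wet=-12]  = -10

-10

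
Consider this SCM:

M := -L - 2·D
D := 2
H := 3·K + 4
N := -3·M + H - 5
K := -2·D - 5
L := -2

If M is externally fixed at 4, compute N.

-40

The intervention breaks the incoming arrows to M: M := -L - 2·D no longer applies, and M = 4.
K = -2·D - 5  [with D=2]  = -9
H = 3·K + 4  [with K=-9]  = -23
N = -3·M + H - 5  [with M=4, H=-23]  = -40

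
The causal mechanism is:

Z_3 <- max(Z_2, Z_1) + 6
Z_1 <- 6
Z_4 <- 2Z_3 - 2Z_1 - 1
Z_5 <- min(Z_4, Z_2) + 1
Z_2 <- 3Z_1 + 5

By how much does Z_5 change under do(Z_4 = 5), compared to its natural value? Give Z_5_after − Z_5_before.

-18

Intervening sets Z_4 = 5 and removes its equation (Z_4 <- 2Z_3 - 2Z_1 - 1).
Z_2 = 3Z_1 + 5  [with Z_1=6]  = 23
Z_5 = min(Z_4, Z_2) + 1  [with Z_4=5, Z_2=23]  = 6
Without intervention: Z_2 = 3Z_1 + 5  [with Z_1=6]  = 23; Z_3 = max(Z_2, Z_1) + 6  [with Z_2=23, Z_1=6]  = 29; Z_4 = 2Z_3 - 2Z_1 - 1  [with Z_3=29, Z_1=6]  = 45; Z_5 = min(Z_4, Z_2) + 1  [with Z_4=45, Z_2=23]  = 24.
Change = 6 − 24 = -18.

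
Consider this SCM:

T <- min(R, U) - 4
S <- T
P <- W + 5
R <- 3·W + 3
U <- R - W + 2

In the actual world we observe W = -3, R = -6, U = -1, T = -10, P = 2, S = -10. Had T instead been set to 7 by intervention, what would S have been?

7

Under do(T=7), the mechanism T <- min(R, U) - 4 is discarded; T is fixed at 7.
S = T  [with T=7]  = 7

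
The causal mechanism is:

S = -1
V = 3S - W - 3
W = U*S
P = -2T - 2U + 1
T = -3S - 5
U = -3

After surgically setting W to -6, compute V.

The intervention breaks the incoming arrows to W: W = U*S no longer applies, and W = -6.
V = 3S - W - 3  [with S=-1, W=-6]  = 0

0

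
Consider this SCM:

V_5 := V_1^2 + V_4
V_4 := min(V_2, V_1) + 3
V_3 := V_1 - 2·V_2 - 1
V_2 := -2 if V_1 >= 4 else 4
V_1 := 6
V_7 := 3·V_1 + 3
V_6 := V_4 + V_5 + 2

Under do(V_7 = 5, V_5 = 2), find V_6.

5

Setting V_7 = 5, V_5 = 2 by intervention discards those variables' equations.
V_2 = -2 if V_1 >= 4 else 4  [with V_1=6]  = -2
V_4 = min(V_2, V_1) + 3  [with V_2=-2, V_1=6]  = 1
V_6 = V_4 + V_5 + 2  [with V_4=1, V_5=2]  = 5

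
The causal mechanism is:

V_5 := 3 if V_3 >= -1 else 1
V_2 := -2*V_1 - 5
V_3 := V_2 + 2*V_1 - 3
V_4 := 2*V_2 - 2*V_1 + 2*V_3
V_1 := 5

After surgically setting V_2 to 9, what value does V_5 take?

do(V_2=9) replaces the equation V_2 := -2*V_1 - 5 with the constant V_2 = 9.
V_3 = V_2 + 2*V_1 - 3  [with V_2=9, V_1=5]  = 16
V_5 = 3 if V_3 >= -1 else 1  [with V_3=16]  = 3

3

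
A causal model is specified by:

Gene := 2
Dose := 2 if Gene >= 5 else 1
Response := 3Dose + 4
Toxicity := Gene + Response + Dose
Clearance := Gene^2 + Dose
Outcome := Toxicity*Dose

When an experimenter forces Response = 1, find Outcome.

The intervention breaks the incoming arrows to Response: Response := 3Dose + 4 no longer applies, and Response = 1.
Dose = 2 if Gene >= 5 else 1  [with Gene=2]  = 1
Toxicity = Gene + Response + Dose  [with Gene=2, Response=1, Dose=1]  = 4
Outcome = Toxicity*Dose  [with Toxicity=4, Dose=1]  = 4

4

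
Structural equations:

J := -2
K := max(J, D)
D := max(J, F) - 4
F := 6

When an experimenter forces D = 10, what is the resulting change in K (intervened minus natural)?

The intervention breaks the incoming arrows to D: D := max(J, F) - 4 no longer applies, and D = 10.
K = max(J, D)  [with J=-2, D=10]  = 10
Without intervention: D = max(J, F) - 4  [with J=-2, F=6]  = 2; K = max(J, D)  [with J=-2, D=2]  = 2.
Change = 10 − 2 = 8.

8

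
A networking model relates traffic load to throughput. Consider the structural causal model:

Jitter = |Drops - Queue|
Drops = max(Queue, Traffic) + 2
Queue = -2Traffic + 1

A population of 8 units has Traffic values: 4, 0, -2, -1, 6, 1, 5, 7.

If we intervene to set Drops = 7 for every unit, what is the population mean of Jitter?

Every unit gets Drops=7 under the intervention. Jitter values become 14, 6, 2, 4, 18, 8, 16, 20; E[Jitter|do(Drops=7)] = 11.

11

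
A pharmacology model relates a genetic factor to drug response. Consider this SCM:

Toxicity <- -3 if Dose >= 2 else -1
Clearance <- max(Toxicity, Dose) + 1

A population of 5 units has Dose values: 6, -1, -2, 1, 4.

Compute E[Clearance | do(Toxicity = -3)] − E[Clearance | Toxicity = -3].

-3.4

Every unit gets Toxicity=-3 under the intervention. Clearance values become 7, 0, -1, 2, 5; E[Clearance|do(Toxicity=-3)] = 2.6.
Conditioning on Toxicity=-3 selects the 2 unit(s) with Dose ∈ {6, 4}. Their Clearance values: 7, 5. Mean = 6.
Difference = 2.6 − 6 = -3.4.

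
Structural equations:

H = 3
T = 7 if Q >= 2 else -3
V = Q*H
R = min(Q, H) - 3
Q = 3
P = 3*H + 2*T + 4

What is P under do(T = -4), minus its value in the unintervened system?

The intervention breaks the incoming arrows to T: T = 7 if Q >= 2 else -3 no longer applies, and T = -4.
P = 3*H + 2*T + 4  [with H=3, T=-4]  = 5
Without intervention: T = 7 if Q >= 2 else -3  [with Q=3]  = 7; P = 3*H + 2*T + 4  [with H=3, T=7]  = 27.
Change = 5 − 27 = -22.

-22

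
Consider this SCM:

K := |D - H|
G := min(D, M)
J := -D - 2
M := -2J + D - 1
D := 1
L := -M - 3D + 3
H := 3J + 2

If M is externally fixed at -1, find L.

The intervention breaks the incoming arrows to M: M := -2J + D - 1 no longer applies, and M = -1.
L = -M - 3D + 3  [with M=-1, D=1]  = 1

1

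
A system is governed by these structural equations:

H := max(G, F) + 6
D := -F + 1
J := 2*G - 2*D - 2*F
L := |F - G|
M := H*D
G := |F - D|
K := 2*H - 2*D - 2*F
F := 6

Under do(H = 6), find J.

20

Intervening sets H = 6 and removes its equation (H := max(G, F) + 6).
No directed path runs from H to J, so J keeps its natural value.
D = -F + 1  [with F=6]  = -5
G = |F - D|  [with F=6, D=-5]  = 11
J = 2*G - 2*D - 2*F  [with G=11, D=-5, F=6]  = 20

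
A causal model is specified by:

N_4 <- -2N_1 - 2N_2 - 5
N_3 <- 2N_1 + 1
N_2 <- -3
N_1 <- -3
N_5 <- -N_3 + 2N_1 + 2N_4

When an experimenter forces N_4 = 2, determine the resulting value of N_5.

3

Intervening sets N_4 = 2 and removes its equation (N_4 <- -2N_1 - 2N_2 - 5).
N_3 = 2N_1 + 1  [with N_1=-3]  = -5
N_5 = -N_3 + 2N_1 + 2N_4  [with N_3=-5, N_1=-3, N_4=2]  = 3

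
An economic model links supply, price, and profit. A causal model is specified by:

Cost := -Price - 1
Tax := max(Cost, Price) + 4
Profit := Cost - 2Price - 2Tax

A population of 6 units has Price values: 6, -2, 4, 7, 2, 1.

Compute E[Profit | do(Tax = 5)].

do(Tax=5) breaks Tax's dependence on Price. With Tax=5 fixed, Profit across the units is -29, -5, -23, -32, -17, -14, mean -20.

-20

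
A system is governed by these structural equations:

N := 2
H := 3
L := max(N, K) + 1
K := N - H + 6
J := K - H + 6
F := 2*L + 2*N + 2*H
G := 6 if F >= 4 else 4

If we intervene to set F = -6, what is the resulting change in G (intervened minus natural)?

-2

Intervening sets F = -6 and removes its equation (F := 2*L + 2*N + 2*H).
G = 6 if F >= 4 else 4  [with F=-6]  = 4
Without intervention: K = N - H + 6  [with N=2, H=3]  = 5; L = max(N, K) + 1  [with N=2, K=5]  = 6; F = 2*L + 2*N + 2*H  [with L=6, N=2, H=3]  = 22; G = 6 if F >= 4 else 4  [with F=22]  = 6.
Change = 4 − 6 = -2.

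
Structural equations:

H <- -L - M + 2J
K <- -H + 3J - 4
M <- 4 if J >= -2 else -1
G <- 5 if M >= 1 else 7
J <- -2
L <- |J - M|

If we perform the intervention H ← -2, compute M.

The intervention breaks the incoming arrows to H: H <- -L - M + 2J no longer applies, and H = -2.
Since M is not a descendant of the intervened variable, it is unaffected.
M = 4 if J >= -2 else -1  [with J=-2]  = 4

4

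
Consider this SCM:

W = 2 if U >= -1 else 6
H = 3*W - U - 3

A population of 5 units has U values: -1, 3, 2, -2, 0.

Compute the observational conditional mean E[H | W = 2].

2

Observing W=2 restricts to units where W's equation naturally yields 2: U ∈ {-1, 3, 2, 0}. In that subpopulation H = 4, 0, 1, 3, mean 2.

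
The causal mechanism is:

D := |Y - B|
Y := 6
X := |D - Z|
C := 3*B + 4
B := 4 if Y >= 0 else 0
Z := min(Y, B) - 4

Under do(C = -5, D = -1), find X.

1

The joint intervention fixes C = -5, D = -1, removing each variable's own equation.
B = 4 if Y >= 0 else 0  [with Y=6]  = 4
Z = min(Y, B) - 4  [with Y=6, B=4]  = 0
X = |D - Z|  [with D=-1, Z=0]  = 1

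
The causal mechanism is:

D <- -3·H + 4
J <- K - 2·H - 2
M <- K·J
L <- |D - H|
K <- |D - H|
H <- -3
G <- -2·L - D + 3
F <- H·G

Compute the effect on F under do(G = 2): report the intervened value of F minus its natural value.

The intervention breaks the incoming arrows to G: G <- -2·L - D + 3 no longer applies, and G = 2.
F = H·G  [with H=-3, G=2]  = -6
Without intervention: D = -3·H + 4  [with H=-3]  = 13; L = |D - H|  [with D=13, H=-3]  = 16; G = -2·L - D + 3  [with L=16, D=13]  = -42; F = H·G  [with H=-3, G=-42]  = 126.
Change = -6 − 126 = -132.

-132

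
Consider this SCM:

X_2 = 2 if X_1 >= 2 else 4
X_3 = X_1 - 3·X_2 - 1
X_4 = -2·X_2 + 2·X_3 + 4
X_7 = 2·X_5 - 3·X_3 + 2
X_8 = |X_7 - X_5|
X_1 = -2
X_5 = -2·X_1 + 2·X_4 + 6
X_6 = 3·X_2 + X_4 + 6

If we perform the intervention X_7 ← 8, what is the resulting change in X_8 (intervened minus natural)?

do(X_7=8) replaces the equation X_7 = 2·X_5 - 3·X_3 + 2 with the constant X_7 = 8.
X_2 = 2 if X_1 >= 2 else 4  [with X_1=-2]  = 4
X_3 = X_1 - 3·X_2 - 1  [with X_1=-2, X_2=4]  = -15
X_4 = -2·X_2 + 2·X_3 + 4  [with X_2=4, X_3=-15]  = -34
X_5 = -2·X_1 + 2·X_4 + 6  [with X_1=-2, X_4=-34]  = -58
X_8 = |X_7 - X_5|  [with X_7=8, X_5=-58]  = 66
Without intervention: X_2 = 2 if X_1 >= 2 else 4  [with X_1=-2]  = 4; X_3 = X_1 - 3·X_2 - 1  [with X_1=-2, X_2=4]  = -15; X_4 = -2·X_2 + 2·X_3 + 4  [with X_2=4, X_3=-15]  = -34; X_5 = -2·X_1 + 2·X_4 + 6  [with X_1=-2, X_4=-34]  = -58; X_7 = 2·X_5 - 3·X_3 + 2  [with X_5=-58, X_3=-15]  = -69; X_8 = |X_7 - X_5|  [with X_7=-69, X_5=-58]  = 11.
Change = 66 − 11 = 55.

55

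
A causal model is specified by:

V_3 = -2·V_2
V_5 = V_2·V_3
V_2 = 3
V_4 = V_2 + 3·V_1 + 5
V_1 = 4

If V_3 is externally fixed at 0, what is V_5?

0

do(V_3=0) replaces the equation V_3 = -2·V_2 with the constant V_3 = 0.
V_5 = V_2·V_3  [with V_2=3, V_3=0]  = 0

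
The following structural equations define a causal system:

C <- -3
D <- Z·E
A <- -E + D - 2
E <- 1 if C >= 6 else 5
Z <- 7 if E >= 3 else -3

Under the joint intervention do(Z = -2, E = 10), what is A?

-32

Setting Z = -2, E = 10 by intervention discards those variables' equations.
D = Z·E  [with Z=-2, E=10]  = -20
A = -E + D - 2  [with E=10, D=-20]  = -32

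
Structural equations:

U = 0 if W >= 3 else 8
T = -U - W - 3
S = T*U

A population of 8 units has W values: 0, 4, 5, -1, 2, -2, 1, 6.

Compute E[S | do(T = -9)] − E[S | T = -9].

-9

do(T=-9) breaks T's dependence on W. With T=-9 fixed, S across the units is -72, 0, 0, -72, -72, -72, -72, 0, mean -45.
Conditioning on T=-9 selects the 2 unit(s) with W ∈ {-2, 6}. Their S values: -72, 0. Mean = -36.
Difference = -45 − (-36) = -9.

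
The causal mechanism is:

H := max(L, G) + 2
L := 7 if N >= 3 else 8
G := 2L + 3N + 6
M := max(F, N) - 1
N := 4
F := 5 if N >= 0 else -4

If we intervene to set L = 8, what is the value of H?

36

Under do(L=8), the mechanism L := 7 if N >= 3 else 8 is discarded; L is fixed at 8.
G = 2L + 3N + 6  [with L=8, N=4]  = 34
H = max(L, G) + 2  [with L=8, G=34]  = 36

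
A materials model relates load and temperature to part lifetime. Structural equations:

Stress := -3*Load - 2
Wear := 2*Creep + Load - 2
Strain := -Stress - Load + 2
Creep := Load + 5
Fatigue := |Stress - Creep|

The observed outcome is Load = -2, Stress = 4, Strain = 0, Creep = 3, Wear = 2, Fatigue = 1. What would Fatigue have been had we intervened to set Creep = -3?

7

Under do(Creep=-3), the mechanism Creep := Load + 5 is discarded; Creep is fixed at -3.
Stress = -3*Load - 2  [with Load=-2]  = 4
Fatigue = |Stress - Creep|  [with Stress=4, Creep=-3]  = 7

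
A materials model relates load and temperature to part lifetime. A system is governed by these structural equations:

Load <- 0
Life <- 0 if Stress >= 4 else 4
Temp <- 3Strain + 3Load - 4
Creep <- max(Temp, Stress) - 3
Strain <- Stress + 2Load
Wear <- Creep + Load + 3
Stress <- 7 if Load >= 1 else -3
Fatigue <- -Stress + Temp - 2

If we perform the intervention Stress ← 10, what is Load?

Under do(Stress=10), the mechanism Stress <- 7 if Load >= 1 else -3 is discarded; Stress is fixed at 10.
Load is not downstream of the intervention, so its value is determined by the original equations.

0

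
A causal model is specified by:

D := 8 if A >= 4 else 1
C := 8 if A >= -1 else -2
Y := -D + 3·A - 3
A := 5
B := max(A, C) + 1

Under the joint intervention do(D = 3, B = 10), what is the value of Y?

9

The joint intervention fixes D = 3, B = 10, removing each variable's own equation.
Y = -D + 3·A - 3  [with D=3, A=5]  = 9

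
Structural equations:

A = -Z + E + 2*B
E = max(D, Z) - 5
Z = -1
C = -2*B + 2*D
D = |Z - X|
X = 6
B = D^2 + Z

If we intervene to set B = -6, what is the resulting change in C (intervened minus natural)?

108

Under do(B=-6), the mechanism B = D^2 + Z is discarded; B is fixed at -6.
D = |Z - X|  [with Z=-1, X=6]  = 7
C = -2*B + 2*D  [with B=-6, D=7]  = 26
Without intervention: D = |Z - X|  [with Z=-1, X=6]  = 7; B = D^2 + Z  [with D=7, Z=-1]  = 48; C = -2*B + 2*D  [with B=48, D=7]  = -82.
Change = 26 − (-82) = 108.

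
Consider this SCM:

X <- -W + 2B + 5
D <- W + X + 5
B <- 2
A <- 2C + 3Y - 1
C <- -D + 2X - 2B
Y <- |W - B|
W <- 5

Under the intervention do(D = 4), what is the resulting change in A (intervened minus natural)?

20

The intervention breaks the incoming arrows to D: D <- W + X + 5 no longer applies, and D = 4.
X = -W + 2B + 5  [with W=5, B=2]  = 4
C = -D + 2X - 2B  [with D=4, X=4, B=2]  = 0
Y = |W - B|  [with W=5, B=2]  = 3
A = 2C + 3Y - 1  [with C=0, Y=3]  = 8
Without intervention: X = -W + 2B + 5  [with W=5, B=2]  = 4; D = W + X + 5  [with W=5, X=4]  = 14; C = -D + 2X - 2B  [with D=14, X=4, B=2]  = -10; Y = |W - B|  [with W=5, B=2]  = 3; A = 2C + 3Y - 1  [with C=-10, Y=3]  = -12.
Change = 8 − (-12) = 20.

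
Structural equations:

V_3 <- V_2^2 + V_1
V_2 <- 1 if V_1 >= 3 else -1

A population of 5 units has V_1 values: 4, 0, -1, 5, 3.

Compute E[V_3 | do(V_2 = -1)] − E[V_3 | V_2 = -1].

do(V_2=-1) breaks V_2's dependence on V_1. With V_2=-1 fixed, V_3 across the units is 5, 1, 0, 6, 4, mean 3.2.
Observing V_2=-1 restricts to units where V_2's equation naturally yields -1: V_1 ∈ {0, -1}. In that subpopulation V_3 = 1, 0, mean 0.5.
Difference = 3.2 − 0.5 = 2.7.

2.7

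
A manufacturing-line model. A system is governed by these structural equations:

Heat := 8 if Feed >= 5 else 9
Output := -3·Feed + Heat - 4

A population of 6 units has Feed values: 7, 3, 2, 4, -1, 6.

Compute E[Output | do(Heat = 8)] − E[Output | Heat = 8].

Under do(Heat=8), Heat's equation is replaced by Heat=8 for every unit. Per-unit Output: -17, -5, -2, -8, 7, -14. Mean = -6.5.
Conditioning on Heat=8 selects the 2 unit(s) with Feed ∈ {7, 6}. Their Output values: -17, -14. Mean = -15.5.
Difference = -6.5 − (-15.5) = 9.

9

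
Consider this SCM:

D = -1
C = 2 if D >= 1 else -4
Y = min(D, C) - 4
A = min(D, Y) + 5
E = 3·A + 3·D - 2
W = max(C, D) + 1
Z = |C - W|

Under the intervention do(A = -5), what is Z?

4

The intervention breaks the incoming arrows to A: A = min(D, Y) + 5 no longer applies, and A = -5.
No directed path runs from A to Z, so Z keeps its natural value.
C = 2 if D >= 1 else -4  [with D=-1]  = -4
W = max(C, D) + 1  [with C=-4, D=-1]  = 0
Z = |C - W|  [with C=-4, W=0]  = 4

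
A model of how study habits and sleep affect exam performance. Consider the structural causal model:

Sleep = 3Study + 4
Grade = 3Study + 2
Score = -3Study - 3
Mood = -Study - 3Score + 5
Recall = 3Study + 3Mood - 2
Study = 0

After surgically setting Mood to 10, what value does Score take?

-3

Under do(Mood=10), the mechanism Mood = -Study - 3Score + 5 is discarded; Mood is fixed at 10.
Since Score is not a descendant of the intervened variable, it is unaffected.
Score = -3Study - 3  [with Study=0]  = -3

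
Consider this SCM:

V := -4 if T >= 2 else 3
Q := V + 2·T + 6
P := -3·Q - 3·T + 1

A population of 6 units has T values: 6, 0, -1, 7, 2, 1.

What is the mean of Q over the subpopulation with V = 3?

Conditioning on V=3 selects the 3 unit(s) with T ∈ {0, -1, 1}. Their Q values: 9, 7, 11. Mean = 9.

9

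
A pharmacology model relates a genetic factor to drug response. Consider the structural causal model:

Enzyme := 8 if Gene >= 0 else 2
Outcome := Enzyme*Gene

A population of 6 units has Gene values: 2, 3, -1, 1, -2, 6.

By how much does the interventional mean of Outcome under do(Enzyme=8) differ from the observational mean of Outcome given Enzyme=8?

-12

do(Enzyme=8) breaks Enzyme's dependence on Gene. With Enzyme=8 fixed, Outcome across the units is 16, 24, -8, 8, -16, 48, mean 12.
Conditioning on Enzyme=8 selects the 4 unit(s) with Gene ∈ {2, 3, 1, 6}. Their Outcome values: 16, 24, 8, 48. Mean = 24.
Difference = 12 − 24 = -12.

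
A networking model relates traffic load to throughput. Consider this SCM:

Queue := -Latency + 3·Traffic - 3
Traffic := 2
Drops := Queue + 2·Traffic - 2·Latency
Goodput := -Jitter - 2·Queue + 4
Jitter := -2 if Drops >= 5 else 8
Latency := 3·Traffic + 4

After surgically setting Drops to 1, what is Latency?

10

The intervention breaks the incoming arrows to Drops: Drops := Queue + 2·Traffic - 2·Latency no longer applies, and Drops = 1.
Since Latency is not a descendant of the intervened variable, it is unaffected.
Latency = 3·Traffic + 4  [with Traffic=2]  = 10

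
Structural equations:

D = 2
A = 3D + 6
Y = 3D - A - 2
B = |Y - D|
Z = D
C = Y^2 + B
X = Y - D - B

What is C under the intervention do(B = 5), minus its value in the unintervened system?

Under do(B=5), the mechanism B = |Y - D| is discarded; B is fixed at 5.
A = 3D + 6  [with D=2]  = 12
Y = 3D - A - 2  [with D=2, A=12]  = -8
C = Y^2 + B  [with Y=-8, B=5]  = 69
Without intervention: A = 3D + 6  [with D=2]  = 12; Y = 3D - A - 2  [with D=2, A=12]  = -8; B = |Y - D|  [with Y=-8, D=2]  = 10; C = Y^2 + B  [with Y=-8, B=10]  = 74.
Change = 69 − 74 = -5.

-5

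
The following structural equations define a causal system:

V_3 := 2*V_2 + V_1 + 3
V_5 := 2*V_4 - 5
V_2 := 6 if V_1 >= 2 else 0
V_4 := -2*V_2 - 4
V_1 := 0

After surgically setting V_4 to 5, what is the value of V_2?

The intervention breaks the incoming arrows to V_4: V_4 := -2*V_2 - 4 no longer applies, and V_4 = 5.
Since V_2 is not a descendant of the intervened variable, it is unaffected.
V_2 = 6 if V_1 >= 2 else 0  [with V_1=0]  = 0

0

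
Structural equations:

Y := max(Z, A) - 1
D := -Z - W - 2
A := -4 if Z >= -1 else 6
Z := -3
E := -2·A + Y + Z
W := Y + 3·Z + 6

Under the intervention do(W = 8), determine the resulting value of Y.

5

Under do(W=8), the mechanism W := Y + 3·Z + 6 is discarded; W is fixed at 8.
Since Y is not a descendant of the intervened variable, it is unaffected.
A = -4 if Z >= -1 else 6  [with Z=-3]  = 6
Y = max(Z, A) - 1  [with Z=-3, A=6]  = 5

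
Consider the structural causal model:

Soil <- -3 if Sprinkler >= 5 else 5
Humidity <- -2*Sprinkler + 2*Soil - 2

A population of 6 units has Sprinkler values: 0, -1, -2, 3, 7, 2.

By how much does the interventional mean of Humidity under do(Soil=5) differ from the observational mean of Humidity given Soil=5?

Every unit gets Soil=5 under the intervention. Humidity values become 8, 10, 12, 2, -6, 4; E[Humidity|do(Soil=5)] = 5.
Conditioning on Soil=5 selects the 5 unit(s) with Sprinkler ∈ {0, -1, -2, 3, 2}. Their Humidity values: 8, 10, 12, 2, 4. Mean = 7.2.
Difference = 5 − 7.2 = -2.2.

-2.2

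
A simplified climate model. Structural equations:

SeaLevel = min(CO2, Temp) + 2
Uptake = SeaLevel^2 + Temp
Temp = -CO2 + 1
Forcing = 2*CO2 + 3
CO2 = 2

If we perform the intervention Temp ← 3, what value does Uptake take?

19

do(Temp=3) replaces the equation Temp = -CO2 + 1 with the constant Temp = 3.
SeaLevel = min(CO2, Temp) + 2  [with CO2=2, Temp=3]  = 4
Uptake = SeaLevel^2 + Temp  [with SeaLevel=4, Temp=3]  = 19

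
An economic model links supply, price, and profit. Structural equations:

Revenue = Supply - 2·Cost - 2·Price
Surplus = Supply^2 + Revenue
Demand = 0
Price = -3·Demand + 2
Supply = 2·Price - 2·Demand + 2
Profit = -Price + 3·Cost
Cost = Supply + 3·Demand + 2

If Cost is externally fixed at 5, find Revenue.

-8

Intervening sets Cost = 5 and removes its equation (Cost = Supply + 3·Demand + 2).
Price = -3·Demand + 2  [with Demand=0]  = 2
Supply = 2·Price - 2·Demand + 2  [with Price=2, Demand=0]  = 6
Revenue = Supply - 2·Cost - 2·Price  [with Supply=6, Cost=5, Price=2]  = -8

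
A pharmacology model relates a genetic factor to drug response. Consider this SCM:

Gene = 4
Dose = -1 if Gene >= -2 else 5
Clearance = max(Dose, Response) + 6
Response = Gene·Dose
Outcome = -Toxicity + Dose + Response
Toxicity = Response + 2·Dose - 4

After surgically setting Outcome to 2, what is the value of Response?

do(Outcome=2) replaces the equation Outcome = -Toxicity + Dose + Response with the constant Outcome = 2.
Response is not downstream of the intervention, so its value is determined by the original equations.
Dose = -1 if Gene >= -2 else 5  [with Gene=4]  = -1
Response = Gene·Dose  [with Gene=4, Dose=-1]  = -4

-4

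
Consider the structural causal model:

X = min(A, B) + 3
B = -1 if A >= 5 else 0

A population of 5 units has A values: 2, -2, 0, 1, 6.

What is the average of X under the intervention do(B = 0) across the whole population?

2.6

Every unit gets B=0 under the intervention. X values become 3, 1, 3, 3, 3; E[X|do(B=0)] = 2.6.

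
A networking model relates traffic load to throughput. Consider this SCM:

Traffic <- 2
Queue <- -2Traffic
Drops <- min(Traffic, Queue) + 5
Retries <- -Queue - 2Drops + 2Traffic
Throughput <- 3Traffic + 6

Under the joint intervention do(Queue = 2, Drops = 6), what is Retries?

-10

Setting Queue = 2, Drops = 6 by intervention discards those variables' equations.
Retries = -Queue - 2Drops + 2Traffic  [with Queue=2, Drops=6, Traffic=2]  = -10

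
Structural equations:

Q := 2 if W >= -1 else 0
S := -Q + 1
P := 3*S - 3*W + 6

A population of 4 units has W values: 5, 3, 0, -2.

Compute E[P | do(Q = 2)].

The intervention sets Q=2 in all 4 units regardless of W. Recomputing P per unit gives -12, -6, 3, 9; average -1.5.

-1.5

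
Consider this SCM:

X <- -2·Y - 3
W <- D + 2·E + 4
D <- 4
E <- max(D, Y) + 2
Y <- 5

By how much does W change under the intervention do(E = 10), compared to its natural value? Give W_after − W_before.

Intervening sets E = 10 and removes its equation (E <- max(D, Y) + 2).
W = D + 2·E + 4  [with D=4, E=10]  = 28
Without intervention: E = max(D, Y) + 2  [with D=4, Y=5]  = 7; W = D + 2·E + 4  [with D=4, E=7]  = 22.
Change = 28 − 22 = 6.

6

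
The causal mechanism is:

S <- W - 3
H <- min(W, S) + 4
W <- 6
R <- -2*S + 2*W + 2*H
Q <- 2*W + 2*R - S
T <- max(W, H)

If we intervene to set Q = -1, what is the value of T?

7

The intervention breaks the incoming arrows to Q: Q <- 2*W + 2*R - S no longer applies, and Q = -1.
Since T is not a descendant of the intervened variable, it is unaffected.
S = W - 3  [with W=6]  = 3
H = min(W, S) + 4  [with W=6, S=3]  = 7
T = max(W, H)  [with W=6, H=7]  = 7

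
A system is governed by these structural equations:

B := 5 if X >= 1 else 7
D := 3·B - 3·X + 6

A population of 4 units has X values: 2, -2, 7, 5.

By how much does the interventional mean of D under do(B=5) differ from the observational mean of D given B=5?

5

The intervention sets B=5 in all 4 units regardless of X. Recomputing D per unit gives 15, 27, 0, 6; average 12.
E[D|B=5] averages over only the 3 units with B=5 (X = 2, 7, 5): D = 15, 0, 6, mean 7.
Difference = 12 − 7 = 5.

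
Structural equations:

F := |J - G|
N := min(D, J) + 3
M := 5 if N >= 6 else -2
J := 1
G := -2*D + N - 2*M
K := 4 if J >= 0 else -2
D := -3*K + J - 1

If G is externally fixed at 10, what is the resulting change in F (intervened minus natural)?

-9

Intervening sets G = 10 and removes its equation (G := -2*D + N - 2*M).
F = |J - G|  [with J=1, G=10]  = 9
Without intervention: K = 4 if J >= 0 else -2  [with J=1]  = 4; D = -3*K + J - 1  [with K=4, J=1]  = -12; N = min(D, J) + 3  [with D=-12, J=1]  = -9; M = 5 if N >= 6 else -2  [with N=-9]  = -2; G = -2*D + N - 2*M  [with D=-12, N=-9, M=-2]  = 19; F = |J - G|  [with J=1, G=19]  = 18.
Change = 9 − 18 = -9.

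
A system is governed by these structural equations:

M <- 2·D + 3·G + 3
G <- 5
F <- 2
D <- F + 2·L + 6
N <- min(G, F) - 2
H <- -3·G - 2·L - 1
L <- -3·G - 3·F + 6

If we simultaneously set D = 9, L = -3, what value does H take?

Setting D = 9, L = -3 by intervention discards those variables' equations.
H = -3·G - 2·L - 1  [with G=5, L=-3]  = -10

-10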